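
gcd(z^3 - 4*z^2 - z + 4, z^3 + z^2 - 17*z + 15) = z - 1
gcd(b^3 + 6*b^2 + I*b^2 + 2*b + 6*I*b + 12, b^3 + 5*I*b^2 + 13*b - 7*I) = b - I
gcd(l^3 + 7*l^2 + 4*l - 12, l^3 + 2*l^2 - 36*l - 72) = l^2 + 8*l + 12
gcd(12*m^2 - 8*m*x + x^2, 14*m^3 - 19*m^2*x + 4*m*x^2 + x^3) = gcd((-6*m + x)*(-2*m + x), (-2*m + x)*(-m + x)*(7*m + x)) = -2*m + x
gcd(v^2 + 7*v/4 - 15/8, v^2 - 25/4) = v + 5/2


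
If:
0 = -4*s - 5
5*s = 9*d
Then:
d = -25/36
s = -5/4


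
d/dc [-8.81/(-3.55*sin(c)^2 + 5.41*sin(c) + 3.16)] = (47.6621 - 62.551*sin(c))*cos(c)/(-3.55*sin(c)^2 + 5.41*sin(c) + 3.16)^2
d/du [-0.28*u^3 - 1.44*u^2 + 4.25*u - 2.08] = -0.84*u^2 - 2.88*u + 4.25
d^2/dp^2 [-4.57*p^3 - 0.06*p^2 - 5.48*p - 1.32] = -27.42*p - 0.12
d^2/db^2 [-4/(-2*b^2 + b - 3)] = 8*(-4*b^2 + 2*b + (4*b - 1)^2 - 6)/(2*b^2 - b + 3)^3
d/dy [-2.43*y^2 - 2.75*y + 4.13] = -4.86*y - 2.75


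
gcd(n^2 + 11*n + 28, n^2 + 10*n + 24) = n + 4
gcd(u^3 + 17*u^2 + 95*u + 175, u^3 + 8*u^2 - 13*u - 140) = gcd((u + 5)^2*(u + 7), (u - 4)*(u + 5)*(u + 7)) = u^2 + 12*u + 35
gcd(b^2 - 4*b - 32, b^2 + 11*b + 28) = b + 4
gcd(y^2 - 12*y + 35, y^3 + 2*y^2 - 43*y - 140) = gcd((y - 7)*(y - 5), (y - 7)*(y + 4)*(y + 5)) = y - 7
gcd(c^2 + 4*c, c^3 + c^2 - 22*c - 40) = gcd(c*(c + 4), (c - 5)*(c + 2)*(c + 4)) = c + 4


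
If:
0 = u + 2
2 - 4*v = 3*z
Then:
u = -2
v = 1/2 - 3*z/4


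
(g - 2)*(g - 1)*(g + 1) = g^3 - 2*g^2 - g + 2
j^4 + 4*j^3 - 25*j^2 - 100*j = j*(j - 5)*(j + 4)*(j + 5)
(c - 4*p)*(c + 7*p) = c^2 + 3*c*p - 28*p^2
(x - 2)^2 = x^2 - 4*x + 4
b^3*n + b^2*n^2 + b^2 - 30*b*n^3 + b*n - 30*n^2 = (b - 5*n)*(b + 6*n)*(b*n + 1)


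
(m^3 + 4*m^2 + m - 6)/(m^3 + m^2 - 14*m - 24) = (m - 1)/(m - 4)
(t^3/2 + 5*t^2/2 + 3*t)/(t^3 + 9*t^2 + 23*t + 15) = t*(t + 2)/(2*(t^2 + 6*t + 5))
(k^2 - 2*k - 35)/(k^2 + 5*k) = (k - 7)/k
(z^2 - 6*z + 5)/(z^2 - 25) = (z - 1)/(z + 5)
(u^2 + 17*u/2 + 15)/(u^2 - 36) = (u + 5/2)/(u - 6)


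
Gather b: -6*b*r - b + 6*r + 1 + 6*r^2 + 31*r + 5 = b*(-6*r - 1) + 6*r^2 + 37*r + 6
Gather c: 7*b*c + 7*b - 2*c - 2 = 7*b + c*(7*b - 2) - 2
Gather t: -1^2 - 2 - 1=-4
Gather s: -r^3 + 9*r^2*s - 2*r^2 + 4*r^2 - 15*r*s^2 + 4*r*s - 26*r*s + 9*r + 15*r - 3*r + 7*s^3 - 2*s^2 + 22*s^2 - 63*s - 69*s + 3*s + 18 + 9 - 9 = -r^3 + 2*r^2 + 21*r + 7*s^3 + s^2*(20 - 15*r) + s*(9*r^2 - 22*r - 129) + 18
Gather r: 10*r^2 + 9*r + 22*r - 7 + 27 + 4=10*r^2 + 31*r + 24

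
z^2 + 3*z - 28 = (z - 4)*(z + 7)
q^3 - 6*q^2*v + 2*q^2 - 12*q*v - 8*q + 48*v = (q - 2)*(q + 4)*(q - 6*v)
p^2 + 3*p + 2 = (p + 1)*(p + 2)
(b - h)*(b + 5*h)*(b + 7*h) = b^3 + 11*b^2*h + 23*b*h^2 - 35*h^3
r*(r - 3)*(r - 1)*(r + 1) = r^4 - 3*r^3 - r^2 + 3*r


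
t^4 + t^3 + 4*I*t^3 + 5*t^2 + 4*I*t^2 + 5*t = t*(t + 1)*(t - I)*(t + 5*I)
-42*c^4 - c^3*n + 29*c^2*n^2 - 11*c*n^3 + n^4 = (-7*c + n)*(-3*c + n)*(-2*c + n)*(c + n)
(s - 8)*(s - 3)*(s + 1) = s^3 - 10*s^2 + 13*s + 24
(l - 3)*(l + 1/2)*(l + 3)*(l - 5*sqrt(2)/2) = l^4 - 5*sqrt(2)*l^3/2 + l^3/2 - 9*l^2 - 5*sqrt(2)*l^2/4 - 9*l/2 + 45*sqrt(2)*l/2 + 45*sqrt(2)/4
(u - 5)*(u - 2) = u^2 - 7*u + 10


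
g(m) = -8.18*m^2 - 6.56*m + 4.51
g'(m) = -16.36*m - 6.56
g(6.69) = -405.48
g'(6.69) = -116.01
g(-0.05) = 4.82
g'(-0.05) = -5.74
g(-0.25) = 5.64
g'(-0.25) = -2.47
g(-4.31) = -119.17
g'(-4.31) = 63.95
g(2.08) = -44.52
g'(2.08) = -40.59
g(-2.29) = -23.36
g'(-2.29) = 30.90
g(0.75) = -5.01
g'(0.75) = -18.83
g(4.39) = -181.93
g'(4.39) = -78.38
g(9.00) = -717.11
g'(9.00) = -153.80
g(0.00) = 4.51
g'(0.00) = -6.56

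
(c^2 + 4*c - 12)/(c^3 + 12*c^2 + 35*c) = (c^2 + 4*c - 12)/(c*(c^2 + 12*c + 35))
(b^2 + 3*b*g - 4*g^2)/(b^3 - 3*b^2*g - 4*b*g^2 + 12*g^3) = (b^2 + 3*b*g - 4*g^2)/(b^3 - 3*b^2*g - 4*b*g^2 + 12*g^3)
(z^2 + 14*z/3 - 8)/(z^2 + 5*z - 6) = (z - 4/3)/(z - 1)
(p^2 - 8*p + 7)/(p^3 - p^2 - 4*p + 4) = (p - 7)/(p^2 - 4)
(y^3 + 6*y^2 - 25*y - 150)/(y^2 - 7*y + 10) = (y^2 + 11*y + 30)/(y - 2)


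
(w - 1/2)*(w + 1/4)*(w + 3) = w^3 + 11*w^2/4 - 7*w/8 - 3/8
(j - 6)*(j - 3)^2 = j^3 - 12*j^2 + 45*j - 54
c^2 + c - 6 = (c - 2)*(c + 3)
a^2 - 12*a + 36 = (a - 6)^2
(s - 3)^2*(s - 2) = s^3 - 8*s^2 + 21*s - 18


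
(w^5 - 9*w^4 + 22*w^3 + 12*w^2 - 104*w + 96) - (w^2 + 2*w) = w^5 - 9*w^4 + 22*w^3 + 11*w^2 - 106*w + 96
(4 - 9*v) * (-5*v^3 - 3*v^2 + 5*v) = 45*v^4 + 7*v^3 - 57*v^2 + 20*v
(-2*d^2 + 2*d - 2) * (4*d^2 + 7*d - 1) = -8*d^4 - 6*d^3 + 8*d^2 - 16*d + 2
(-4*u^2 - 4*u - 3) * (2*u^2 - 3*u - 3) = -8*u^4 + 4*u^3 + 18*u^2 + 21*u + 9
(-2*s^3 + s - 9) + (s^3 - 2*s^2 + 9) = -s^3 - 2*s^2 + s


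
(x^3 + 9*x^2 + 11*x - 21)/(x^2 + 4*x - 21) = (x^2 + 2*x - 3)/(x - 3)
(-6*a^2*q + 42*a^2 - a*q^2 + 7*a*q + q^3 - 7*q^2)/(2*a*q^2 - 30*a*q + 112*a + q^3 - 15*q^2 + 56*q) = (-3*a + q)/(q - 8)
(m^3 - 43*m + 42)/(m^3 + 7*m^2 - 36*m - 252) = (m - 1)/(m + 6)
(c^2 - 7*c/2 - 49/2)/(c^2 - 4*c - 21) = (c + 7/2)/(c + 3)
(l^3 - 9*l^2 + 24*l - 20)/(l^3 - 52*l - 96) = (-l^3 + 9*l^2 - 24*l + 20)/(-l^3 + 52*l + 96)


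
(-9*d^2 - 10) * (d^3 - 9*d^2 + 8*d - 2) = -9*d^5 + 81*d^4 - 82*d^3 + 108*d^2 - 80*d + 20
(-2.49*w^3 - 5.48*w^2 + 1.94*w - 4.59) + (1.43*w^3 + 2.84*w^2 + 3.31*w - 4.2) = -1.06*w^3 - 2.64*w^2 + 5.25*w - 8.79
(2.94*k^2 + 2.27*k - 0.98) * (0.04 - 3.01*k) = -8.8494*k^3 - 6.7151*k^2 + 3.0406*k - 0.0392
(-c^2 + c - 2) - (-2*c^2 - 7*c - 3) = c^2 + 8*c + 1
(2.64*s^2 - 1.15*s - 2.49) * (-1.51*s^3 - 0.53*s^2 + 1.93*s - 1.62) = -3.9864*s^5 + 0.3373*s^4 + 9.4646*s^3 - 5.1766*s^2 - 2.9427*s + 4.0338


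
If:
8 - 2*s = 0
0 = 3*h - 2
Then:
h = 2/3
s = 4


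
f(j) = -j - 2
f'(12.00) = -1.00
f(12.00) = -14.00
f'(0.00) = -1.00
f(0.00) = -2.00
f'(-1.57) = -1.00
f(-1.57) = -0.43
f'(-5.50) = -1.00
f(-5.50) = 3.50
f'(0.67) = -1.00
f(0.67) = -2.67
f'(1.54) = -1.00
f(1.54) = -3.54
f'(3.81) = -1.00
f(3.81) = -5.81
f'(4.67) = -1.00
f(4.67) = -6.67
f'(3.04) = -1.00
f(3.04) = -5.04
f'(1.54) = -1.00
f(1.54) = -3.54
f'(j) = -1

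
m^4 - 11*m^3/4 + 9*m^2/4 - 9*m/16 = m*(m - 3/2)*(m - 3/4)*(m - 1/2)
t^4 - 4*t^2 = t^2*(t - 2)*(t + 2)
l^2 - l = l*(l - 1)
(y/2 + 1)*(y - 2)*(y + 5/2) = y^3/2 + 5*y^2/4 - 2*y - 5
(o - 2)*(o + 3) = o^2 + o - 6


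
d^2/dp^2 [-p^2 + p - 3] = -2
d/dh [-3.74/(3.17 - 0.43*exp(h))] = -1.6082*exp(h)/(0.43*exp(h) - 3.17)^2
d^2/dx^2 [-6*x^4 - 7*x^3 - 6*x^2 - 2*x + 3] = -72*x^2 - 42*x - 12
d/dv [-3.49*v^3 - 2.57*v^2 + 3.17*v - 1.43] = -10.47*v^2 - 5.14*v + 3.17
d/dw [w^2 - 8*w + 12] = 2*w - 8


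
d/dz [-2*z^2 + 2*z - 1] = 2 - 4*z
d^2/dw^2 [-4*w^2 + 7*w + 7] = -8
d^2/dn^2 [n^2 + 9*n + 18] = 2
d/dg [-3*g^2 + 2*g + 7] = 2 - 6*g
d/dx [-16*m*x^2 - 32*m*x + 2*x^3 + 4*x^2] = -32*m*x - 32*m + 6*x^2 + 8*x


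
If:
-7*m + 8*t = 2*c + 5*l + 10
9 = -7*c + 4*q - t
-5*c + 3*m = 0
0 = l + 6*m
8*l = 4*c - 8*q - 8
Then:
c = 342/949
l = -3420/949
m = 570/949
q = 2642/949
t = -367/949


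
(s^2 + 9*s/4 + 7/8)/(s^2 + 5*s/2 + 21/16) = 2*(2*s + 1)/(4*s + 3)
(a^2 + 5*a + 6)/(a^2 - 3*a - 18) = (a + 2)/(a - 6)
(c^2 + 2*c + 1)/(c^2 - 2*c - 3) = (c + 1)/(c - 3)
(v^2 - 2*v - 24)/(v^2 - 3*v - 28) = (v - 6)/(v - 7)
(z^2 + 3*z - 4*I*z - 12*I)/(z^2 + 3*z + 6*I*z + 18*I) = (z - 4*I)/(z + 6*I)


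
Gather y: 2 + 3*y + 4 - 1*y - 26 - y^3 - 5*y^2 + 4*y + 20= -y^3 - 5*y^2 + 6*y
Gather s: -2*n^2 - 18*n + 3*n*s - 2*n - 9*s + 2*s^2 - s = -2*n^2 - 20*n + 2*s^2 + s*(3*n - 10)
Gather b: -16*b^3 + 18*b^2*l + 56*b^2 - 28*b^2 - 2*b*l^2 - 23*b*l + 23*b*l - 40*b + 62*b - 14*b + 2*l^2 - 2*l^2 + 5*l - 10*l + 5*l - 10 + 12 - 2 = -16*b^3 + b^2*(18*l + 28) + b*(8 - 2*l^2)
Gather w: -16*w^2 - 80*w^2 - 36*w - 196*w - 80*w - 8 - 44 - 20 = -96*w^2 - 312*w - 72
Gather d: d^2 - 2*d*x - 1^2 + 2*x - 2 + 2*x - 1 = d^2 - 2*d*x + 4*x - 4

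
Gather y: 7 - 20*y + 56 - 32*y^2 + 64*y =-32*y^2 + 44*y + 63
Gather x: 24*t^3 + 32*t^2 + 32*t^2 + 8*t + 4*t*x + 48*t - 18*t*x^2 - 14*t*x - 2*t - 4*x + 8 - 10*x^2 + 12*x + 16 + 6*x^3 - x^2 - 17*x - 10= 24*t^3 + 64*t^2 + 54*t + 6*x^3 + x^2*(-18*t - 11) + x*(-10*t - 9) + 14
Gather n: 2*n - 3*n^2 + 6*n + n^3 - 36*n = n^3 - 3*n^2 - 28*n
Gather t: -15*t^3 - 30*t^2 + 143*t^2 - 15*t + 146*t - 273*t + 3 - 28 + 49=-15*t^3 + 113*t^2 - 142*t + 24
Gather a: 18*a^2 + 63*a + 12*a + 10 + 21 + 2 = 18*a^2 + 75*a + 33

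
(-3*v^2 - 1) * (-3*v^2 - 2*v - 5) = 9*v^4 + 6*v^3 + 18*v^2 + 2*v + 5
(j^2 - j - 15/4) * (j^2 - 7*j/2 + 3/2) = j^4 - 9*j^3/2 + 5*j^2/4 + 93*j/8 - 45/8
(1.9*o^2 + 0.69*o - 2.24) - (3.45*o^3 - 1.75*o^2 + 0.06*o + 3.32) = -3.45*o^3 + 3.65*o^2 + 0.63*o - 5.56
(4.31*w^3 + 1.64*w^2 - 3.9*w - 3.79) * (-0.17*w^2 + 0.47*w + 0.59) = -0.7327*w^5 + 1.7469*w^4 + 3.9767*w^3 - 0.2211*w^2 - 4.0823*w - 2.2361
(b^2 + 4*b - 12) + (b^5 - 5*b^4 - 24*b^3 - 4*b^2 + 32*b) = b^5 - 5*b^4 - 24*b^3 - 3*b^2 + 36*b - 12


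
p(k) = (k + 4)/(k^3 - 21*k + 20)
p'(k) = (21 - 3*k^2)*(k + 4)/(k^3 - 21*k + 20)^2 + 1/(k^3 - 21*k + 20)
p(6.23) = 0.08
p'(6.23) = -0.05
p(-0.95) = 0.08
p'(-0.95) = 0.06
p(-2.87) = 0.02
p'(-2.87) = 0.02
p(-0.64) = 0.10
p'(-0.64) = 0.09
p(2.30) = -0.39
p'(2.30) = 0.06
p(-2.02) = 0.04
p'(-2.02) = 0.02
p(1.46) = -0.72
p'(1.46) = 1.27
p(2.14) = -0.41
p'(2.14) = 0.13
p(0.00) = 0.20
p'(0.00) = 0.26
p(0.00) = 0.20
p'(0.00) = 0.26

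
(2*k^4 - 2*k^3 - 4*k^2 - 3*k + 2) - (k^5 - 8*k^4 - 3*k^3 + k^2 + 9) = -k^5 + 10*k^4 + k^3 - 5*k^2 - 3*k - 7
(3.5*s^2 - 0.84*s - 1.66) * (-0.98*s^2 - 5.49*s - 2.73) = -3.43*s^4 - 18.3918*s^3 - 3.3166*s^2 + 11.4066*s + 4.5318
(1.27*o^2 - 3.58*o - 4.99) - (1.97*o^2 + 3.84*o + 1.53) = -0.7*o^2 - 7.42*o - 6.52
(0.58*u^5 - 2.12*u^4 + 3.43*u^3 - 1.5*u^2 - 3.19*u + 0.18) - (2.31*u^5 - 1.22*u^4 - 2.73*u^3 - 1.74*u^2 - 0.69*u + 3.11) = -1.73*u^5 - 0.9*u^4 + 6.16*u^3 + 0.24*u^2 - 2.5*u - 2.93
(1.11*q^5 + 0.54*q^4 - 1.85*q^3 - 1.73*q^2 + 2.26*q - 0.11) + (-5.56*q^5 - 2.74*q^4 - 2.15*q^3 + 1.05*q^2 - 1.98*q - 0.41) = -4.45*q^5 - 2.2*q^4 - 4.0*q^3 - 0.68*q^2 + 0.28*q - 0.52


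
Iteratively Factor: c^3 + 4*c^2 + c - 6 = (c + 3)*(c^2 + c - 2) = (c - 1)*(c + 3)*(c + 2)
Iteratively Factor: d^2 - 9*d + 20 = (d - 4)*(d - 5)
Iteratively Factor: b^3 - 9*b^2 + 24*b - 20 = (b - 2)*(b^2 - 7*b + 10) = (b - 2)^2*(b - 5)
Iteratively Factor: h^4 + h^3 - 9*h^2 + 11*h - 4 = (h + 4)*(h^3 - 3*h^2 + 3*h - 1) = (h - 1)*(h + 4)*(h^2 - 2*h + 1) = (h - 1)^2*(h + 4)*(h - 1)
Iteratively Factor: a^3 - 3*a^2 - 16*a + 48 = (a - 3)*(a^2 - 16) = (a - 3)*(a + 4)*(a - 4)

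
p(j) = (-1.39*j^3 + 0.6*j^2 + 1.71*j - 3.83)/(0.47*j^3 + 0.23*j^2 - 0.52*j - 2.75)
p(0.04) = 1.36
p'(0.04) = -0.88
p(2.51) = -3.68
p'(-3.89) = 0.19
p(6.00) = -2.62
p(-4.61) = -3.31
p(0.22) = 1.21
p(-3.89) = -3.23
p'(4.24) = 0.06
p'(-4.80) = 0.03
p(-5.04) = -3.32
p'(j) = (-4.17*j^2 + 1.2*j + 1.71)/(0.47*j^3 + 0.23*j^2 - 0.52*j - 2.75) + (-1.41*j^2 - 0.46*j + 0.52)*(-1.39*j^3 + 0.6*j^2 + 1.71*j - 3.83)/(0.47*j^3 + 0.23*j^2 - 0.52*j - 2.75)^2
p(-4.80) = -3.31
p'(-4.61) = 0.05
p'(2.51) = 2.78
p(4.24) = -2.62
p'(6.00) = -0.02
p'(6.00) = -0.02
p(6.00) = -2.62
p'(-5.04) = 0.01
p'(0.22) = -0.77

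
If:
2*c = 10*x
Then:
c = 5*x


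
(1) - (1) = 0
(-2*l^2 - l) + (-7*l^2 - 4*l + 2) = -9*l^2 - 5*l + 2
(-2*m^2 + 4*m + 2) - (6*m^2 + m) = -8*m^2 + 3*m + 2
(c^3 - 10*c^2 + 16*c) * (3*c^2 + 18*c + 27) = 3*c^5 - 12*c^4 - 105*c^3 + 18*c^2 + 432*c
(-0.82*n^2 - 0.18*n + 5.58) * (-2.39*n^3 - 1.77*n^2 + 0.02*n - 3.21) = 1.9598*n^5 + 1.8816*n^4 - 13.034*n^3 - 7.248*n^2 + 0.6894*n - 17.9118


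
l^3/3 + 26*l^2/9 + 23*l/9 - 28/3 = (l/3 + 1)*(l - 4/3)*(l + 7)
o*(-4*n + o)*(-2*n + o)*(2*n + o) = 16*n^3*o - 4*n^2*o^2 - 4*n*o^3 + o^4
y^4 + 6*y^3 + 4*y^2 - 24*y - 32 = (y - 2)*(y + 2)^2*(y + 4)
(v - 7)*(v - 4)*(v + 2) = v^3 - 9*v^2 + 6*v + 56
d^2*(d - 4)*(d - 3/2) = d^4 - 11*d^3/2 + 6*d^2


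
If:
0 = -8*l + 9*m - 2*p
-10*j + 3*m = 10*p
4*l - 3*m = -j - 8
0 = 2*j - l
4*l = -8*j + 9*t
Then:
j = -2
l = -4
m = -10/3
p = 1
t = -32/9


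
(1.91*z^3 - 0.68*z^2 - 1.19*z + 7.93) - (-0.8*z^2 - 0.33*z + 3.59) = 1.91*z^3 + 0.12*z^2 - 0.86*z + 4.34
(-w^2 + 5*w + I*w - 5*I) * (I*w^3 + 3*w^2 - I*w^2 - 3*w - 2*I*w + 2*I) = -I*w^5 - 4*w^4 + 6*I*w^4 + 24*w^3 - 18*w^2 - 30*I*w^2 - 12*w + 25*I*w + 10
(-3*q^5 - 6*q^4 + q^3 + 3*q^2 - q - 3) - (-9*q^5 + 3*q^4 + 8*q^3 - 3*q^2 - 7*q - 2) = 6*q^5 - 9*q^4 - 7*q^3 + 6*q^2 + 6*q - 1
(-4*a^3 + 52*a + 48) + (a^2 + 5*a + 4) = -4*a^3 + a^2 + 57*a + 52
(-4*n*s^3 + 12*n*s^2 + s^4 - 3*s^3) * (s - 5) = -4*n*s^4 + 32*n*s^3 - 60*n*s^2 + s^5 - 8*s^4 + 15*s^3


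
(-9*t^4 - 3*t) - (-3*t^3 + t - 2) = -9*t^4 + 3*t^3 - 4*t + 2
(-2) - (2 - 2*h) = 2*h - 4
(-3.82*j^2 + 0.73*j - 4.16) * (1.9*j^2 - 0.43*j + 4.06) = -7.258*j^4 + 3.0296*j^3 - 23.7271*j^2 + 4.7526*j - 16.8896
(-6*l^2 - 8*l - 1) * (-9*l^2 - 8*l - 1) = 54*l^4 + 120*l^3 + 79*l^2 + 16*l + 1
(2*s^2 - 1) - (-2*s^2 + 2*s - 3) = 4*s^2 - 2*s + 2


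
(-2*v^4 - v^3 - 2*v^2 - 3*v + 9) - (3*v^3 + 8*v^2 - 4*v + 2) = -2*v^4 - 4*v^3 - 10*v^2 + v + 7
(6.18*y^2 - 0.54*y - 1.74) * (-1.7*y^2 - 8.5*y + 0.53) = -10.506*y^4 - 51.612*y^3 + 10.8234*y^2 + 14.5038*y - 0.9222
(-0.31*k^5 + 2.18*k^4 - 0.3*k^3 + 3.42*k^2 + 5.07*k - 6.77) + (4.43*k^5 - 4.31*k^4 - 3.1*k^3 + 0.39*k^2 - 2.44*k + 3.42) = 4.12*k^5 - 2.13*k^4 - 3.4*k^3 + 3.81*k^2 + 2.63*k - 3.35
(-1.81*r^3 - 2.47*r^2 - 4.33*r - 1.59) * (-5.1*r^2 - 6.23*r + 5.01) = 9.231*r^5 + 23.8733*r^4 + 28.403*r^3 + 22.7102*r^2 - 11.7876*r - 7.9659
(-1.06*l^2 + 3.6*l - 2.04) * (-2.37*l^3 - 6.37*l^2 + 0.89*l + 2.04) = 2.5122*l^5 - 1.7798*l^4 - 19.0406*l^3 + 14.0364*l^2 + 5.5284*l - 4.1616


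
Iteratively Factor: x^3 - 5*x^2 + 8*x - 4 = (x - 2)*(x^2 - 3*x + 2) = (x - 2)^2*(x - 1)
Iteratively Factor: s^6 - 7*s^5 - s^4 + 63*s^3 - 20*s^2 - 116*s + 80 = (s - 1)*(s^5 - 6*s^4 - 7*s^3 + 56*s^2 + 36*s - 80) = (s - 1)^2*(s^4 - 5*s^3 - 12*s^2 + 44*s + 80) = (s - 1)^2*(s + 2)*(s^3 - 7*s^2 + 2*s + 40) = (s - 4)*(s - 1)^2*(s + 2)*(s^2 - 3*s - 10) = (s - 4)*(s - 1)^2*(s + 2)^2*(s - 5)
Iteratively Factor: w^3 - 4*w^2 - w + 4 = (w - 1)*(w^2 - 3*w - 4) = (w - 4)*(w - 1)*(w + 1)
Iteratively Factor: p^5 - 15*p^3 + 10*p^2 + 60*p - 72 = (p - 2)*(p^4 + 2*p^3 - 11*p^2 - 12*p + 36) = (p - 2)^2*(p^3 + 4*p^2 - 3*p - 18) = (p - 2)^3*(p^2 + 6*p + 9) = (p - 2)^3*(p + 3)*(p + 3)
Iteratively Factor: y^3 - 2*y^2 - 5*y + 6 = (y + 2)*(y^2 - 4*y + 3) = (y - 1)*(y + 2)*(y - 3)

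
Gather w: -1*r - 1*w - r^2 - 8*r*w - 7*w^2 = -r^2 - r - 7*w^2 + w*(-8*r - 1)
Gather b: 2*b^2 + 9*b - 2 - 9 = 2*b^2 + 9*b - 11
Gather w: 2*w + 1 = 2*w + 1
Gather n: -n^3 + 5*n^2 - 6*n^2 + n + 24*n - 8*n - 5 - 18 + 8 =-n^3 - n^2 + 17*n - 15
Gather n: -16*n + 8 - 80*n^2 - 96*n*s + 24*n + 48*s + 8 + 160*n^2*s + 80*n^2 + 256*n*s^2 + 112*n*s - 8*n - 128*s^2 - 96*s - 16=160*n^2*s + n*(256*s^2 + 16*s) - 128*s^2 - 48*s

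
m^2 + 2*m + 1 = (m + 1)^2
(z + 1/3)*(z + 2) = z^2 + 7*z/3 + 2/3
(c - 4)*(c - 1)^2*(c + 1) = c^4 - 5*c^3 + 3*c^2 + 5*c - 4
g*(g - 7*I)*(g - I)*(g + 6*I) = g^4 - 2*I*g^3 + 41*g^2 - 42*I*g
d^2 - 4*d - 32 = (d - 8)*(d + 4)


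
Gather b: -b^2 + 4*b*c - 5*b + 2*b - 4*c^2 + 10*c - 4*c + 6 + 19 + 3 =-b^2 + b*(4*c - 3) - 4*c^2 + 6*c + 28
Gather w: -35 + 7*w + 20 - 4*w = 3*w - 15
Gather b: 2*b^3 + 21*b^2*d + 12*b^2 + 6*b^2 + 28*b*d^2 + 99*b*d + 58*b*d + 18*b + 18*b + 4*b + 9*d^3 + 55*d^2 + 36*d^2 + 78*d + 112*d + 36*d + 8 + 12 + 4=2*b^3 + b^2*(21*d + 18) + b*(28*d^2 + 157*d + 40) + 9*d^3 + 91*d^2 + 226*d + 24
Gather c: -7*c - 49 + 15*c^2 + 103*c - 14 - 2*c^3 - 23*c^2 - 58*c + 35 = -2*c^3 - 8*c^2 + 38*c - 28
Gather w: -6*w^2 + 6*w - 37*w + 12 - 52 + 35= -6*w^2 - 31*w - 5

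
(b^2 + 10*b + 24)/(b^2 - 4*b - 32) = (b + 6)/(b - 8)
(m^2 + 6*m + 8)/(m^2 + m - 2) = (m + 4)/(m - 1)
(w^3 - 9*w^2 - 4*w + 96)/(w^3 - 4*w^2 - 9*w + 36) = (w - 8)/(w - 3)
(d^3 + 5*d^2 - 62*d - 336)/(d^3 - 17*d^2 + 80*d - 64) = (d^2 + 13*d + 42)/(d^2 - 9*d + 8)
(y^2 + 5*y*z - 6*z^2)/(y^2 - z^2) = (y + 6*z)/(y + z)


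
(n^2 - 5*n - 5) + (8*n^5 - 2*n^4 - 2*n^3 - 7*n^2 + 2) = 8*n^5 - 2*n^4 - 2*n^3 - 6*n^2 - 5*n - 3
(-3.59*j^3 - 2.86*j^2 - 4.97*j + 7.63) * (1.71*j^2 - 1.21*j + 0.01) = -6.1389*j^5 - 0.5467*j^4 - 5.074*j^3 + 19.0324*j^2 - 9.282*j + 0.0763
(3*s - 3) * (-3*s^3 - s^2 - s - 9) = -9*s^4 + 6*s^3 - 24*s + 27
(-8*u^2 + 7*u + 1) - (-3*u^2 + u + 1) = -5*u^2 + 6*u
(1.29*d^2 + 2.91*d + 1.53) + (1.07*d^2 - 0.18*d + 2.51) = 2.36*d^2 + 2.73*d + 4.04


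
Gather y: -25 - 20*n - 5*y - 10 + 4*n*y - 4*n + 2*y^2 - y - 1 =-24*n + 2*y^2 + y*(4*n - 6) - 36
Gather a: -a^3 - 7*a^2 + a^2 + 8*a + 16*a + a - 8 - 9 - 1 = -a^3 - 6*a^2 + 25*a - 18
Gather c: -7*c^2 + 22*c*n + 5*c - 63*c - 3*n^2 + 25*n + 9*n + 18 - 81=-7*c^2 + c*(22*n - 58) - 3*n^2 + 34*n - 63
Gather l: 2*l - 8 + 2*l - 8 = 4*l - 16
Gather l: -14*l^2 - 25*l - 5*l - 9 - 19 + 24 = -14*l^2 - 30*l - 4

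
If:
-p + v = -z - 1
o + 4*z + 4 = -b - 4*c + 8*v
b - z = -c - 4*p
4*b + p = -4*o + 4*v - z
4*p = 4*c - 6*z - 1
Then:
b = -683*z/26 - 973/52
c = 173*z/26 + 205/52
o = 751*z/26 + 1065/52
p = 67*z/13 + 48/13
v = 54*z/13 + 35/13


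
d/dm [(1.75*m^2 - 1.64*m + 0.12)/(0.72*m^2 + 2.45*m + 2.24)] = (5.4683*m^2 + 7.6672*m - 3.9676)/(0.5184*m^4 + 3.528*m^3 + 9.2281*m^2 + 10.976*m + 5.0176)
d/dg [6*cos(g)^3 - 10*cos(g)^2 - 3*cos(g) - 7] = (-18*cos(g)^2 + 20*cos(g) + 3)*sin(g)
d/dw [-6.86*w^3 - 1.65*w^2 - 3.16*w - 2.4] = -20.58*w^2 - 3.3*w - 3.16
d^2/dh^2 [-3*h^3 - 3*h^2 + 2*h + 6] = -18*h - 6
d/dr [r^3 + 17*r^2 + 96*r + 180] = 3*r^2 + 34*r + 96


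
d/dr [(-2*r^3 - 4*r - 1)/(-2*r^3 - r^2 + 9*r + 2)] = (2*r^4 - 52*r^3 - 22*r^2 - 2*r + 1)/(4*r^6 + 4*r^5 - 35*r^4 - 26*r^3 + 77*r^2 + 36*r + 4)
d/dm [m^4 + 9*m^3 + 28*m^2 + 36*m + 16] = 4*m^3 + 27*m^2 + 56*m + 36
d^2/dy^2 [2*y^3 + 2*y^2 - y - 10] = 12*y + 4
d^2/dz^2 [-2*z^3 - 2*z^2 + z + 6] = -12*z - 4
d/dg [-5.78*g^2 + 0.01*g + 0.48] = 0.01 - 11.56*g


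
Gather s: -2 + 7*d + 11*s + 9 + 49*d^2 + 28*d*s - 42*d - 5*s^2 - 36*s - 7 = 49*d^2 - 35*d - 5*s^2 + s*(28*d - 25)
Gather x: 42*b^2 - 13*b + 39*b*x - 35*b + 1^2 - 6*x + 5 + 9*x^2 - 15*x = 42*b^2 - 48*b + 9*x^2 + x*(39*b - 21) + 6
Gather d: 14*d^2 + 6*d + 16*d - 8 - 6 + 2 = 14*d^2 + 22*d - 12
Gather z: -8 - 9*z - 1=-9*z - 9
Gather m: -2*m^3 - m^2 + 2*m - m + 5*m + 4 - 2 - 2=-2*m^3 - m^2 + 6*m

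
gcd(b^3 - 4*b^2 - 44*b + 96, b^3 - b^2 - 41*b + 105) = 1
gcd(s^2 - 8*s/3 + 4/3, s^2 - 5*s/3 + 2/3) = s - 2/3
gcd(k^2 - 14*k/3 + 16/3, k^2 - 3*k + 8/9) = k - 8/3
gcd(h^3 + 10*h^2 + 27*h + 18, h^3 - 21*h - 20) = h + 1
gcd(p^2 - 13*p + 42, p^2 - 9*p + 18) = p - 6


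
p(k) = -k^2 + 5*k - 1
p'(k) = 5 - 2*k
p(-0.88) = -6.17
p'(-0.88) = 6.76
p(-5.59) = -60.20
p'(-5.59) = 16.18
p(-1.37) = -9.73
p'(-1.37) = 7.74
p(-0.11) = -1.56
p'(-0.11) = 5.22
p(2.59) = 5.24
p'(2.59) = -0.18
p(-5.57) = -59.87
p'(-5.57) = 16.14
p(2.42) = 5.24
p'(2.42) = 0.16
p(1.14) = 3.40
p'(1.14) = 2.72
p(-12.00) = -205.00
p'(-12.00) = 29.00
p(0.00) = -1.00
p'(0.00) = 5.00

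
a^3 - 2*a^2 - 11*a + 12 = (a - 4)*(a - 1)*(a + 3)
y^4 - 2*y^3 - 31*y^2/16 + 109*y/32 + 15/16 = (y - 2)*(y - 3/2)*(y + 1/4)*(y + 5/4)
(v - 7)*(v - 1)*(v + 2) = v^3 - 6*v^2 - 9*v + 14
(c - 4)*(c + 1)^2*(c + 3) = c^4 + c^3 - 13*c^2 - 25*c - 12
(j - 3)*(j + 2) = j^2 - j - 6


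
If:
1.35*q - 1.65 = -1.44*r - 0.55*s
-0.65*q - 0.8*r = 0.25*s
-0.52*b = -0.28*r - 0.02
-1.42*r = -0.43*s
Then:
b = -7.37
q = 34.41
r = -13.76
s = -45.43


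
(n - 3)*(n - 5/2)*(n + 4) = n^3 - 3*n^2/2 - 29*n/2 + 30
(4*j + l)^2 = 16*j^2 + 8*j*l + l^2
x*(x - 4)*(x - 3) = x^3 - 7*x^2 + 12*x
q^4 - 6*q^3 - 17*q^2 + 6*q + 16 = (q - 8)*(q - 1)*(q + 1)*(q + 2)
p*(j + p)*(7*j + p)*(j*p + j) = 7*j^3*p^2 + 7*j^3*p + 8*j^2*p^3 + 8*j^2*p^2 + j*p^4 + j*p^3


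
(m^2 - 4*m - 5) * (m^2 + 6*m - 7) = m^4 + 2*m^3 - 36*m^2 - 2*m + 35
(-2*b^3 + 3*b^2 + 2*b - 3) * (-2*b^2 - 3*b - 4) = 4*b^5 - 5*b^3 - 12*b^2 + b + 12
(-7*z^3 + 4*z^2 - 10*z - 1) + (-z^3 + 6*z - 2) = -8*z^3 + 4*z^2 - 4*z - 3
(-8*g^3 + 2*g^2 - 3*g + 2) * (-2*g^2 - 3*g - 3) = 16*g^5 + 20*g^4 + 24*g^3 - g^2 + 3*g - 6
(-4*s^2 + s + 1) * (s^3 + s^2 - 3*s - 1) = -4*s^5 - 3*s^4 + 14*s^3 + 2*s^2 - 4*s - 1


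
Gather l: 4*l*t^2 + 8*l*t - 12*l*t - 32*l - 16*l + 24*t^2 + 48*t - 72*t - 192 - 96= l*(4*t^2 - 4*t - 48) + 24*t^2 - 24*t - 288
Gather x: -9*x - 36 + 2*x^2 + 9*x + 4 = 2*x^2 - 32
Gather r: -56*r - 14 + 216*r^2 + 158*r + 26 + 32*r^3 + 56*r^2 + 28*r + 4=32*r^3 + 272*r^2 + 130*r + 16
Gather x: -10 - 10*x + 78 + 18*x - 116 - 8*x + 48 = 0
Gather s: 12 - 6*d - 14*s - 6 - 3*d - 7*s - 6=-9*d - 21*s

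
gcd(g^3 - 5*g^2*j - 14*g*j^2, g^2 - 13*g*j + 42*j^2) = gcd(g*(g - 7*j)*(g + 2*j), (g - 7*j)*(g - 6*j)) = g - 7*j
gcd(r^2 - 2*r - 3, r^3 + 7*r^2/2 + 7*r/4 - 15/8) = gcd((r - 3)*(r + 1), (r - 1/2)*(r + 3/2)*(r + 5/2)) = 1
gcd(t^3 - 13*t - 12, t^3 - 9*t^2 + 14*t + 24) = t^2 - 3*t - 4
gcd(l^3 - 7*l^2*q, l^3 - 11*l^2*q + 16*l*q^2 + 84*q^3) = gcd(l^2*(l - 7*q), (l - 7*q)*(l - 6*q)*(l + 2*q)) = -l + 7*q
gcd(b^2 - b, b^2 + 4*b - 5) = b - 1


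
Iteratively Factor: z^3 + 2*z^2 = (z + 2)*(z^2) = z*(z + 2)*(z)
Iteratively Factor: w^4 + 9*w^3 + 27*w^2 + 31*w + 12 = (w + 1)*(w^3 + 8*w^2 + 19*w + 12) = (w + 1)*(w + 4)*(w^2 + 4*w + 3) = (w + 1)^2*(w + 4)*(w + 3)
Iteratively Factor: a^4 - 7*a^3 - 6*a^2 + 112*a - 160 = (a - 5)*(a^3 - 2*a^2 - 16*a + 32) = (a - 5)*(a - 2)*(a^2 - 16) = (a - 5)*(a - 4)*(a - 2)*(a + 4)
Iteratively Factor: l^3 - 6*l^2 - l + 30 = (l - 5)*(l^2 - l - 6) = (l - 5)*(l + 2)*(l - 3)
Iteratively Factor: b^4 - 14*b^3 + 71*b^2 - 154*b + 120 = (b - 2)*(b^3 - 12*b^2 + 47*b - 60) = (b - 4)*(b - 2)*(b^2 - 8*b + 15) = (b - 5)*(b - 4)*(b - 2)*(b - 3)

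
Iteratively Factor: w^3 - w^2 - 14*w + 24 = (w - 3)*(w^2 + 2*w - 8) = (w - 3)*(w + 4)*(w - 2)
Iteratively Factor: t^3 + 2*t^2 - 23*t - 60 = (t - 5)*(t^2 + 7*t + 12) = (t - 5)*(t + 3)*(t + 4)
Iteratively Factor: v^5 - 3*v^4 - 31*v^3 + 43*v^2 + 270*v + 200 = (v + 1)*(v^4 - 4*v^3 - 27*v^2 + 70*v + 200) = (v + 1)*(v + 2)*(v^3 - 6*v^2 - 15*v + 100) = (v - 5)*(v + 1)*(v + 2)*(v^2 - v - 20) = (v - 5)*(v + 1)*(v + 2)*(v + 4)*(v - 5)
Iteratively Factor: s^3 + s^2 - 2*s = (s)*(s^2 + s - 2) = s*(s + 2)*(s - 1)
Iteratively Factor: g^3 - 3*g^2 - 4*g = (g + 1)*(g^2 - 4*g) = (g - 4)*(g + 1)*(g)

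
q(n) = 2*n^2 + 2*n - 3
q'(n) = 4*n + 2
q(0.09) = -2.80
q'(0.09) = 2.36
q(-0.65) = -3.46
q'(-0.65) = -0.60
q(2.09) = 9.92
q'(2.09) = 10.36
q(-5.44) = 45.31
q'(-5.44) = -19.76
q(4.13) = 39.37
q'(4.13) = 18.52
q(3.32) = 25.68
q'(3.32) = 15.28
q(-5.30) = 42.58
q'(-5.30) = -19.20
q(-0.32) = -3.44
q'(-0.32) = 0.72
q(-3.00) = 9.00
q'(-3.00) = -10.00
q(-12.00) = 261.00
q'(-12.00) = -46.00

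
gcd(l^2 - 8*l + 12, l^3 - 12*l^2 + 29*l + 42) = l - 6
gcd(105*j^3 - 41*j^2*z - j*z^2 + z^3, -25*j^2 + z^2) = -5*j + z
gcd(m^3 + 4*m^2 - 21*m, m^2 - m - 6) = m - 3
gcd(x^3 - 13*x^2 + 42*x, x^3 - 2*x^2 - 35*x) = x^2 - 7*x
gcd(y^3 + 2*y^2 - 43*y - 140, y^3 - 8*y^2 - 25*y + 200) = y + 5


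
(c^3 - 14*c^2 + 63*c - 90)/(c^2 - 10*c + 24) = (c^2 - 8*c + 15)/(c - 4)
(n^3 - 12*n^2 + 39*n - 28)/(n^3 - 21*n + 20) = (n - 7)/(n + 5)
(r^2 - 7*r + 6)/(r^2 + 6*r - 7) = (r - 6)/(r + 7)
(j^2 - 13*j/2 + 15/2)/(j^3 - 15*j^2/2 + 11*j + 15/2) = (2*j - 3)/(2*j^2 - 5*j - 3)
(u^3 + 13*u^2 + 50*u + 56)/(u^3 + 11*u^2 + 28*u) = (u + 2)/u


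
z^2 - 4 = (z - 2)*(z + 2)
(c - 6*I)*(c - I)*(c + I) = c^3 - 6*I*c^2 + c - 6*I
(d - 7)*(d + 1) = d^2 - 6*d - 7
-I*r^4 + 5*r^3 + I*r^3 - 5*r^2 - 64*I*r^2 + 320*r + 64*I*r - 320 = (r - 8*I)*(r + 5*I)*(r + 8*I)*(-I*r + I)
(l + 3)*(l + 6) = l^2 + 9*l + 18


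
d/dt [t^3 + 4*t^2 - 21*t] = 3*t^2 + 8*t - 21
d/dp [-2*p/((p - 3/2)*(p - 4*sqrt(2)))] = 8*p^2/((p - 4*sqrt(2))^2*(2*p - 3)^2) - 48*sqrt(2)/((p - 4*sqrt(2))^2*(2*p - 3)^2)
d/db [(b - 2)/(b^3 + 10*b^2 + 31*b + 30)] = (b^3 + 10*b^2 + 31*b - (b - 2)*(3*b^2 + 20*b + 31) + 30)/(b^3 + 10*b^2 + 31*b + 30)^2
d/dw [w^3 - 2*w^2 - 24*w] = 3*w^2 - 4*w - 24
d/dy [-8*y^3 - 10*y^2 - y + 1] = -24*y^2 - 20*y - 1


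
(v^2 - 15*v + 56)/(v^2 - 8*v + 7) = (v - 8)/(v - 1)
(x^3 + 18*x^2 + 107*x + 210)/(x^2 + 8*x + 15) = (x^2 + 13*x + 42)/(x + 3)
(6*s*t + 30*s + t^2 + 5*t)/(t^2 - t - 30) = (6*s + t)/(t - 6)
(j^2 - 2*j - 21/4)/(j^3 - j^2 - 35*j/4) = (2*j + 3)/(j*(2*j + 5))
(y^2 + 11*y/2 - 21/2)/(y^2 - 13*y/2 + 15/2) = (y + 7)/(y - 5)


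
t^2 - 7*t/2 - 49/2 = (t - 7)*(t + 7/2)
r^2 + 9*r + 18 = (r + 3)*(r + 6)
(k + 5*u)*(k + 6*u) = k^2 + 11*k*u + 30*u^2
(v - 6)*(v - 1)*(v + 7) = v^3 - 43*v + 42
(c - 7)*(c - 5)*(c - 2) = c^3 - 14*c^2 + 59*c - 70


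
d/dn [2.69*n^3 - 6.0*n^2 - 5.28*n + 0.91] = 8.07*n^2 - 12.0*n - 5.28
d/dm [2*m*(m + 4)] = 4*m + 8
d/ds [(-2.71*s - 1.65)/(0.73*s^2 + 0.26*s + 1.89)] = (1.9783*s^2 + 2.409*s - 4.6929)/(0.5329*s^4 + 0.3796*s^3 + 2.827*s^2 + 0.9828*s + 3.5721)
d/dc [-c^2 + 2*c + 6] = 2 - 2*c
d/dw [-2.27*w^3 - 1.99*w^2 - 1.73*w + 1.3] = -6.81*w^2 - 3.98*w - 1.73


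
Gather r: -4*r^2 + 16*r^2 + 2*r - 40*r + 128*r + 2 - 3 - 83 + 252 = 12*r^2 + 90*r + 168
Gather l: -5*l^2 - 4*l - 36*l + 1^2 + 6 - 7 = -5*l^2 - 40*l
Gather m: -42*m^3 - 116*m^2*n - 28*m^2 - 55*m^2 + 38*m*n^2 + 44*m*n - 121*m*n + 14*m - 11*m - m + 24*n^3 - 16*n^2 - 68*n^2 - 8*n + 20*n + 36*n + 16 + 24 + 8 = -42*m^3 + m^2*(-116*n - 83) + m*(38*n^2 - 77*n + 2) + 24*n^3 - 84*n^2 + 48*n + 48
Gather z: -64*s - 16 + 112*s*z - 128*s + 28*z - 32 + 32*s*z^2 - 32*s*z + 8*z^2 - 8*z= -192*s + z^2*(32*s + 8) + z*(80*s + 20) - 48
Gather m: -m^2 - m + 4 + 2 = -m^2 - m + 6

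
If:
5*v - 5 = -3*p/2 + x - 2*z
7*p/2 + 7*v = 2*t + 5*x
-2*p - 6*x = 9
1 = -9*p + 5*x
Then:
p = -51/64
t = 661/128 - 7*z/5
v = 127/128 - 2*z/5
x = -79/64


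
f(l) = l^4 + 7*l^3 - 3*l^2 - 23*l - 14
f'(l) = 4*l^3 + 21*l^2 - 6*l - 23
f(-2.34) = -36.31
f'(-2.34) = 54.78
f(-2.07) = -22.97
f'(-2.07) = 43.92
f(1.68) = -19.95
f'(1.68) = 45.16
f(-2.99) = -79.24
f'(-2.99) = 75.76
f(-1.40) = -3.05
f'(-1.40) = 15.58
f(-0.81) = -0.63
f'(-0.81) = -6.49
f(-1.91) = -16.48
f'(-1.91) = 37.20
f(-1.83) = -13.64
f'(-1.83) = 33.79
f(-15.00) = 26656.00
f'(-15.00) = -8708.00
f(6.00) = 2548.00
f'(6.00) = 1561.00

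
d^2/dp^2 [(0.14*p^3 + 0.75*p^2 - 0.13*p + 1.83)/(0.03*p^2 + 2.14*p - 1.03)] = (1.194406*p^3 - 1.702596*p^2 + 1.57197*p + 17.892688)/(2.7e-5*p^6 + 0.005778*p^5 + 0.409383*p^4 + 9.403588*p^3 - 14.055483*p^2 + 6.810978*p - 1.092727)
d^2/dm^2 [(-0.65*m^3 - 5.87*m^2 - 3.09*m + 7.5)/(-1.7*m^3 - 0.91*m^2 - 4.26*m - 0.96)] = (31.9175*m^6 + 25.3367999999999*m^5 - 499.21146*m^4 - 382.450746*m^3 - 438.487812*m^2 - 113.609304*m - 273.564144)/(4.913*m^9 + 7.8897*m^8 + 41.15751*m^7 + 48.618091*m^6 + 112.046598*m^5 + 93.641796*m^4 + 104.338152*m^3 + 54.781056*m^2 + 11.778048*m + 0.884736)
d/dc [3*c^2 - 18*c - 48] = 6*c - 18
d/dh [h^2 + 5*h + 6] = 2*h + 5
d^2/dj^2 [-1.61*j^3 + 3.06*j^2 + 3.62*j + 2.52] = 6.12 - 9.66*j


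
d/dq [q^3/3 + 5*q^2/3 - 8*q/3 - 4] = q^2 + 10*q/3 - 8/3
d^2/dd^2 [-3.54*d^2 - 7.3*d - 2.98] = -7.08000000000000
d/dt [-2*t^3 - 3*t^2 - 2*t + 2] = -6*t^2 - 6*t - 2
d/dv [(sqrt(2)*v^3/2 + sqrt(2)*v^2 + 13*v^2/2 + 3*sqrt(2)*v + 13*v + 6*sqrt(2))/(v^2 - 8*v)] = (sqrt(2)*v^4 - 16*sqrt(2)*v^3 - 130*v^2 - 22*sqrt(2)*v^2 - 24*sqrt(2)*v + 96*sqrt(2))/(2*v^2*(v^2 - 16*v + 64))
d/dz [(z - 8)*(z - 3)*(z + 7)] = 3*z^2 - 8*z - 53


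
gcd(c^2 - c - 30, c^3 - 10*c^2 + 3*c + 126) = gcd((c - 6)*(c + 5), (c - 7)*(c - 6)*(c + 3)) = c - 6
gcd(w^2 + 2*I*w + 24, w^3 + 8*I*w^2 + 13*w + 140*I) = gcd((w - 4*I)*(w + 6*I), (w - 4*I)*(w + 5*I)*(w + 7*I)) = w - 4*I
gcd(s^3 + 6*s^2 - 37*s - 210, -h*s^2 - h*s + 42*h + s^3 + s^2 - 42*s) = s^2 + s - 42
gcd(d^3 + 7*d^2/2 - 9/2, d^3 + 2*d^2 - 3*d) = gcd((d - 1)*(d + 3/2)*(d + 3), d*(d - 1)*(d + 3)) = d^2 + 2*d - 3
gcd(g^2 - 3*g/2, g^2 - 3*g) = g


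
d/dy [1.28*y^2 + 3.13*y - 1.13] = 2.56*y + 3.13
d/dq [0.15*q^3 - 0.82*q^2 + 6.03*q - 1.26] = 0.45*q^2 - 1.64*q + 6.03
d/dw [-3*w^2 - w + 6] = -6*w - 1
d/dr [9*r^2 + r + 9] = 18*r + 1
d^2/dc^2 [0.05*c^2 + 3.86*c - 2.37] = 0.100000000000000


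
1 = 1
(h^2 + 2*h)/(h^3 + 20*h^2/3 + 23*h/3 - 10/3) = 3*h/(3*h^2 + 14*h - 5)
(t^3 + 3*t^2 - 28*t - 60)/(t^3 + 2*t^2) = (t^2 + t - 30)/t^2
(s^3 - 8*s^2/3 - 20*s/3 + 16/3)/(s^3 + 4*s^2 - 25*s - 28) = (3*s^2 + 4*s - 4)/(3*(s^2 + 8*s + 7))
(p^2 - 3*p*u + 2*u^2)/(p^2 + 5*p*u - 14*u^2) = (p - u)/(p + 7*u)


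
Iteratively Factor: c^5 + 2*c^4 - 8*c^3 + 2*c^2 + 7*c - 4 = (c - 1)*(c^4 + 3*c^3 - 5*c^2 - 3*c + 4) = (c - 1)^2*(c^3 + 4*c^2 - c - 4) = (c - 1)^2*(c + 4)*(c^2 - 1) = (c - 1)^2*(c + 1)*(c + 4)*(c - 1)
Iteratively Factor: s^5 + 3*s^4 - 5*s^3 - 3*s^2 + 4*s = (s - 1)*(s^4 + 4*s^3 - s^2 - 4*s) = s*(s - 1)*(s^3 + 4*s^2 - s - 4) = s*(s - 1)*(s + 1)*(s^2 + 3*s - 4) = s*(s - 1)^2*(s + 1)*(s + 4)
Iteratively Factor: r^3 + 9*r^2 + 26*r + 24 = (r + 4)*(r^2 + 5*r + 6) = (r + 3)*(r + 4)*(r + 2)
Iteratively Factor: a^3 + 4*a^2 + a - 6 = (a + 3)*(a^2 + a - 2) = (a + 2)*(a + 3)*(a - 1)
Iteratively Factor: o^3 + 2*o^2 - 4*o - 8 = (o - 2)*(o^2 + 4*o + 4) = (o - 2)*(o + 2)*(o + 2)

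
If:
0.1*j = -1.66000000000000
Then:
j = -16.60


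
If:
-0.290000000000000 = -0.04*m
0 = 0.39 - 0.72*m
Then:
No Solution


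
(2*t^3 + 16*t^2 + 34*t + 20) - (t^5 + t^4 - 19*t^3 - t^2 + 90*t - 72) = -t^5 - t^4 + 21*t^3 + 17*t^2 - 56*t + 92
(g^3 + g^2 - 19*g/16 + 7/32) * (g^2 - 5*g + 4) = g^5 - 4*g^4 - 35*g^3/16 + 325*g^2/32 - 187*g/32 + 7/8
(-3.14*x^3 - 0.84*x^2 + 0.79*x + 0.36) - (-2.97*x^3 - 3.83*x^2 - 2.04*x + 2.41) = -0.17*x^3 + 2.99*x^2 + 2.83*x - 2.05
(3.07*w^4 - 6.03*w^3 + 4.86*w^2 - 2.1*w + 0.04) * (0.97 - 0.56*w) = -1.7192*w^5 + 6.3547*w^4 - 8.5707*w^3 + 5.8902*w^2 - 2.0594*w + 0.0388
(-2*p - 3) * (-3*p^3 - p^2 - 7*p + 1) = 6*p^4 + 11*p^3 + 17*p^2 + 19*p - 3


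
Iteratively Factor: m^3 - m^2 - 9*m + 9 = (m - 3)*(m^2 + 2*m - 3) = (m - 3)*(m + 3)*(m - 1)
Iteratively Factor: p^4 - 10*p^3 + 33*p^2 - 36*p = (p)*(p^3 - 10*p^2 + 33*p - 36) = p*(p - 3)*(p^2 - 7*p + 12) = p*(p - 4)*(p - 3)*(p - 3)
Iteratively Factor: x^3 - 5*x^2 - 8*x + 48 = (x + 3)*(x^2 - 8*x + 16) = (x - 4)*(x + 3)*(x - 4)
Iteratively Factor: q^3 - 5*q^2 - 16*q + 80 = (q + 4)*(q^2 - 9*q + 20) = (q - 4)*(q + 4)*(q - 5)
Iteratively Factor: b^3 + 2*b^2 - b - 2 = (b + 2)*(b^2 - 1) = (b - 1)*(b + 2)*(b + 1)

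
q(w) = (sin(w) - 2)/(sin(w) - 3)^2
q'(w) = cos(w)/(sin(w) - 3)^2 - 2*(sin(w) - 2)*cos(w)/(sin(w) - 3)^3 = (1 - sin(w))*cos(w)/(sin(w) - 3)^3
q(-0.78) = -0.20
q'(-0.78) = -0.02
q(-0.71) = -0.20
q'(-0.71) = -0.03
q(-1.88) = -0.19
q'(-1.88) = 0.01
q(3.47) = -0.21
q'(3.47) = 0.03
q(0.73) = -0.24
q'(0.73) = -0.02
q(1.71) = -0.25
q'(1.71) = 0.00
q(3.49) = -0.21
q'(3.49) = 0.03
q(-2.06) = -0.19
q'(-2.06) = 0.02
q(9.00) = -0.24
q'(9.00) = 0.03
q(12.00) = -0.20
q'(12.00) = -0.03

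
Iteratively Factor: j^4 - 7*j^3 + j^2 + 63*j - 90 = (j - 5)*(j^3 - 2*j^2 - 9*j + 18) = (j - 5)*(j - 2)*(j^2 - 9) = (j - 5)*(j - 3)*(j - 2)*(j + 3)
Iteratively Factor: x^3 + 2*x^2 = (x + 2)*(x^2) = x*(x + 2)*(x)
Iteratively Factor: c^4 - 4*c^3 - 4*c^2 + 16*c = (c - 4)*(c^3 - 4*c) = (c - 4)*(c + 2)*(c^2 - 2*c) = (c - 4)*(c - 2)*(c + 2)*(c)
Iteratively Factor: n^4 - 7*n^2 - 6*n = (n)*(n^3 - 7*n - 6) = n*(n + 1)*(n^2 - n - 6) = n*(n + 1)*(n + 2)*(n - 3)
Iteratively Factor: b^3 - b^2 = (b - 1)*(b^2) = b*(b - 1)*(b)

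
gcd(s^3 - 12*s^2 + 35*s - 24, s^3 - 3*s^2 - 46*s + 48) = s^2 - 9*s + 8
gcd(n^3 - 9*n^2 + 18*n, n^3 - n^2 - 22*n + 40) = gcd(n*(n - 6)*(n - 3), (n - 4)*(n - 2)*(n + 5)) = 1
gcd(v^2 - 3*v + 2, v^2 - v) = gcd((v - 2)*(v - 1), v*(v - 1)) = v - 1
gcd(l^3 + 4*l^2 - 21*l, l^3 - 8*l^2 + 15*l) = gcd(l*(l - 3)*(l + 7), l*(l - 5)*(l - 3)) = l^2 - 3*l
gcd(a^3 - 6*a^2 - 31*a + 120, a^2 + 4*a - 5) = a + 5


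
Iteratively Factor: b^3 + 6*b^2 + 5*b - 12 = (b - 1)*(b^2 + 7*b + 12) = (b - 1)*(b + 3)*(b + 4)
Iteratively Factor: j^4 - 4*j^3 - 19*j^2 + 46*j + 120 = (j + 3)*(j^3 - 7*j^2 + 2*j + 40) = (j - 5)*(j + 3)*(j^2 - 2*j - 8) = (j - 5)*(j - 4)*(j + 3)*(j + 2)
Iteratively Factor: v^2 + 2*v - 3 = (v + 3)*(v - 1)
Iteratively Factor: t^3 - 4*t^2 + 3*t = (t)*(t^2 - 4*t + 3) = t*(t - 1)*(t - 3)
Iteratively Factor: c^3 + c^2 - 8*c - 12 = (c - 3)*(c^2 + 4*c + 4) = (c - 3)*(c + 2)*(c + 2)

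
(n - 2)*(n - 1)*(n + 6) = n^3 + 3*n^2 - 16*n + 12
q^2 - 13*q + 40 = (q - 8)*(q - 5)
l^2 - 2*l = l*(l - 2)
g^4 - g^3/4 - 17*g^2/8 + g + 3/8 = (g - 1)^2*(g + 1/4)*(g + 3/2)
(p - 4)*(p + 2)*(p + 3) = p^3 + p^2 - 14*p - 24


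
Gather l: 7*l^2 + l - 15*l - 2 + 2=7*l^2 - 14*l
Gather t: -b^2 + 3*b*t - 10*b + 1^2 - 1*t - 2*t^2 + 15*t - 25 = -b^2 - 10*b - 2*t^2 + t*(3*b + 14) - 24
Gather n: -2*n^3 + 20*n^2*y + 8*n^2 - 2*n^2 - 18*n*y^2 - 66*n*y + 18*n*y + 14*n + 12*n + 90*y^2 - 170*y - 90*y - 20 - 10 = -2*n^3 + n^2*(20*y + 6) + n*(-18*y^2 - 48*y + 26) + 90*y^2 - 260*y - 30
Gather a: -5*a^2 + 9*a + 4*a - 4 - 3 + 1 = -5*a^2 + 13*a - 6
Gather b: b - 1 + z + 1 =b + z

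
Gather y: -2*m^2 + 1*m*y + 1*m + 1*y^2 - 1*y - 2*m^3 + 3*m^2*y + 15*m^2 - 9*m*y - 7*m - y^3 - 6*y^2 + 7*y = -2*m^3 + 13*m^2 - 6*m - y^3 - 5*y^2 + y*(3*m^2 - 8*m + 6)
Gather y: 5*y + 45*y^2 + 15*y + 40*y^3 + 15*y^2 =40*y^3 + 60*y^2 + 20*y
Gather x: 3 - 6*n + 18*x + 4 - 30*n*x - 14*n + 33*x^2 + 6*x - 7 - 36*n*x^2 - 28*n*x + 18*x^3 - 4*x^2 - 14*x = -20*n + 18*x^3 + x^2*(29 - 36*n) + x*(10 - 58*n)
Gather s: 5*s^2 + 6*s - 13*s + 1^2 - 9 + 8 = 5*s^2 - 7*s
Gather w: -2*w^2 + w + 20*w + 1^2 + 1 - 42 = -2*w^2 + 21*w - 40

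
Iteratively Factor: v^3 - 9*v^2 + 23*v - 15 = (v - 1)*(v^2 - 8*v + 15) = (v - 5)*(v - 1)*(v - 3)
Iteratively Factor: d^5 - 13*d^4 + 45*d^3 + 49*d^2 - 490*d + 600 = (d + 3)*(d^4 - 16*d^3 + 93*d^2 - 230*d + 200) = (d - 5)*(d + 3)*(d^3 - 11*d^2 + 38*d - 40) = (d - 5)*(d - 4)*(d + 3)*(d^2 - 7*d + 10) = (d - 5)*(d - 4)*(d - 2)*(d + 3)*(d - 5)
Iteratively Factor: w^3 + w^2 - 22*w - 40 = (w + 2)*(w^2 - w - 20) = (w - 5)*(w + 2)*(w + 4)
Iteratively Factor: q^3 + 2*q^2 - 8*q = (q + 4)*(q^2 - 2*q) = (q - 2)*(q + 4)*(q)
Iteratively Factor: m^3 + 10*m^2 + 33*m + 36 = (m + 3)*(m^2 + 7*m + 12) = (m + 3)^2*(m + 4)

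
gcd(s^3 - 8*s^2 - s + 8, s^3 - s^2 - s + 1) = s^2 - 1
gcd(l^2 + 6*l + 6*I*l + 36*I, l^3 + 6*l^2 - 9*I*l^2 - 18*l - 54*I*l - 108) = l + 6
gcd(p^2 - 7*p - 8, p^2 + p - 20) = 1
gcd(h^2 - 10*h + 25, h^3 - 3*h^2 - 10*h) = h - 5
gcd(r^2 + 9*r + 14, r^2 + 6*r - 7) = r + 7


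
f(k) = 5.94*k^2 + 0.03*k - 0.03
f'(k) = 11.88*k + 0.03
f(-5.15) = 157.36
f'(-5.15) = -61.15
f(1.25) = 9.29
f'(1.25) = 14.88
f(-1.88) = 20.91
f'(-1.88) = -22.30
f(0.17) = 0.15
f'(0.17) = 2.05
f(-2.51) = 37.32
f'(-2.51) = -29.79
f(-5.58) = 184.75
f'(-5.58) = -66.26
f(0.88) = 4.60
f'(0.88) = 10.48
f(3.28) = 63.97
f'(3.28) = 39.00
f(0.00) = -0.03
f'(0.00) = 0.03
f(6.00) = 213.99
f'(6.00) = 71.31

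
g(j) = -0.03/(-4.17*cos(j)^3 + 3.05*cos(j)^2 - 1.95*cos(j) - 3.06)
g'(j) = -0.03*(-12.51*sin(j)*cos(j)^2 + 6.1*sin(j)*cos(j) - 1.95*sin(j))/(-4.17*cos(j)^3 + 3.05*cos(j)^2 - 1.95*cos(j) - 3.06)^2 = (0.3753*cos(j)^2 - 0.183*cos(j) + 0.0585)*sin(j)/(4.17*cos(j)^3 - 3.05*cos(j)^2 + 1.95*cos(j) + 3.06)^2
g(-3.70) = -0.01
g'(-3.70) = 0.02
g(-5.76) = 0.01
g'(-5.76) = 0.00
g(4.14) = 0.07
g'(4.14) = -1.13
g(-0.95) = 0.01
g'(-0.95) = -0.00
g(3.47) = -0.01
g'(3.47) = -0.01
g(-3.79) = -0.01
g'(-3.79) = 0.04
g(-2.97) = -0.01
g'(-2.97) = -0.00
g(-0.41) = 0.01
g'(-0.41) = -0.00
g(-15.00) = -0.01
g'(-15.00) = -0.07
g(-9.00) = -0.00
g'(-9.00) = -0.01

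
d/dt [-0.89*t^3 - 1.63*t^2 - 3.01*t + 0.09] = -2.67*t^2 - 3.26*t - 3.01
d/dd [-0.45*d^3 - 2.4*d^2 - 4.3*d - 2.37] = -1.35*d^2 - 4.8*d - 4.3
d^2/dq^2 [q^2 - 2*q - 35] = 2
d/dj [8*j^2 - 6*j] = 16*j - 6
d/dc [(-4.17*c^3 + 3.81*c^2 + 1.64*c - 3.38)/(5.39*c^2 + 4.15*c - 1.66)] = (-22.4763*c^4 - 34.611*c^3 + 27.7385*c^2 + 23.7872*c + 11.3046)/(29.0521*c^4 + 44.737*c^3 - 0.672299999999993*c^2 - 13.778*c + 2.7556)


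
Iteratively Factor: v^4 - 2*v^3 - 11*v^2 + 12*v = (v + 3)*(v^3 - 5*v^2 + 4*v) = (v - 4)*(v + 3)*(v^2 - v) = v*(v - 4)*(v + 3)*(v - 1)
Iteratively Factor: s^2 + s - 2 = (s - 1)*(s + 2)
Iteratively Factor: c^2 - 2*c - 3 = (c - 3)*(c + 1)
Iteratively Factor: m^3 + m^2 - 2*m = (m - 1)*(m^2 + 2*m) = (m - 1)*(m + 2)*(m)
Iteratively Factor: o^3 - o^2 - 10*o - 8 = (o + 1)*(o^2 - 2*o - 8) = (o + 1)*(o + 2)*(o - 4)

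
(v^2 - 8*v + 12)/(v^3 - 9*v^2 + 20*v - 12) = 1/(v - 1)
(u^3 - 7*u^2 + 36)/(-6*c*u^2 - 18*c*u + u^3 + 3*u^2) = (-u^3 + 7*u^2 - 36)/(u*(6*c*u + 18*c - u^2 - 3*u))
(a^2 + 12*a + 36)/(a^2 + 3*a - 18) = (a + 6)/(a - 3)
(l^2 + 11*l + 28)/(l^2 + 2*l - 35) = (l + 4)/(l - 5)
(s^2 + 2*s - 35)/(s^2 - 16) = (s^2 + 2*s - 35)/(s^2 - 16)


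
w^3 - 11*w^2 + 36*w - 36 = (w - 6)*(w - 3)*(w - 2)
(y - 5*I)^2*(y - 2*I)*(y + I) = y^4 - 11*I*y^3 - 33*y^2 + 5*I*y - 50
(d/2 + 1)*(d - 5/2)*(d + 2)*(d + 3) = d^4/2 + 9*d^3/4 - 3*d^2/4 - 14*d - 15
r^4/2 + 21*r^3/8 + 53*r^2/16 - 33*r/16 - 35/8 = (r/2 + 1)*(r - 1)*(r + 7/4)*(r + 5/2)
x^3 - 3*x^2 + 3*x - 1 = (x - 1)^3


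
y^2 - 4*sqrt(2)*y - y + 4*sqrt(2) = (y - 1)*(y - 4*sqrt(2))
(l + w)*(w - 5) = l*w - 5*l + w^2 - 5*w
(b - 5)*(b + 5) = b^2 - 25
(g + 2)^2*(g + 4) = g^3 + 8*g^2 + 20*g + 16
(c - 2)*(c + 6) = c^2 + 4*c - 12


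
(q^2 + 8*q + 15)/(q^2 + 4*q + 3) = (q + 5)/(q + 1)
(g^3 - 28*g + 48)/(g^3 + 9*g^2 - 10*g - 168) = (g - 2)/(g + 7)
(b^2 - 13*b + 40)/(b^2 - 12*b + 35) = (b - 8)/(b - 7)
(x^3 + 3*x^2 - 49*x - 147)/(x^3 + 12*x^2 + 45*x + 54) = (x^2 - 49)/(x^2 + 9*x + 18)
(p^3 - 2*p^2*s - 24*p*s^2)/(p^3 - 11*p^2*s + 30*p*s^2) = (p + 4*s)/(p - 5*s)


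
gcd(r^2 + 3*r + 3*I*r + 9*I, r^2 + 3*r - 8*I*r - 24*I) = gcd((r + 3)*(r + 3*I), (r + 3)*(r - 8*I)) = r + 3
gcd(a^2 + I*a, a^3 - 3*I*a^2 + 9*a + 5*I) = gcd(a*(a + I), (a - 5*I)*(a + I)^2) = a + I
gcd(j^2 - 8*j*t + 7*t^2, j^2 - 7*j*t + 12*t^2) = 1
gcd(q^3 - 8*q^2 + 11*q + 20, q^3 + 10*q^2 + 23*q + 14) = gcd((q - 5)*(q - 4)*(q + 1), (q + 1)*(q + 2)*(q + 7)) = q + 1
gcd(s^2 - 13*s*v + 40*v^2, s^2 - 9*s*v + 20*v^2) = s - 5*v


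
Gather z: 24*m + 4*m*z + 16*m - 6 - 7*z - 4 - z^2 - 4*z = 40*m - z^2 + z*(4*m - 11) - 10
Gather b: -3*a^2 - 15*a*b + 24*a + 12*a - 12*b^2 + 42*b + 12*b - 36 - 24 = -3*a^2 + 36*a - 12*b^2 + b*(54 - 15*a) - 60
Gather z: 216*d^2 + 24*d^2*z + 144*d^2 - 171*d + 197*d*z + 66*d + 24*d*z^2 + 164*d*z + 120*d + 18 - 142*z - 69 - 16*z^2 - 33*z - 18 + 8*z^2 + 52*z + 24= 360*d^2 + 15*d + z^2*(24*d - 8) + z*(24*d^2 + 361*d - 123) - 45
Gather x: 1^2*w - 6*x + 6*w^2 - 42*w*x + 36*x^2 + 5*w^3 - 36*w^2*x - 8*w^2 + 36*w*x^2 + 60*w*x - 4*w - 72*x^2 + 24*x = 5*w^3 - 2*w^2 - 3*w + x^2*(36*w - 36) + x*(-36*w^2 + 18*w + 18)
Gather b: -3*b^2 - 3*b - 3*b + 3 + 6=-3*b^2 - 6*b + 9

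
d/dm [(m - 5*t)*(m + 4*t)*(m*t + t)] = t*(3*m^2 - 2*m*t + 2*m - 20*t^2 - t)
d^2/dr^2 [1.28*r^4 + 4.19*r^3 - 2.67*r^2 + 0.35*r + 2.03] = 15.36*r^2 + 25.14*r - 5.34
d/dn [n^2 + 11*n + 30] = 2*n + 11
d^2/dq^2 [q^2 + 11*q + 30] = 2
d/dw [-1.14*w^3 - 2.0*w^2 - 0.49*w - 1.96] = -3.42*w^2 - 4.0*w - 0.49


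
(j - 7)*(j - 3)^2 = j^3 - 13*j^2 + 51*j - 63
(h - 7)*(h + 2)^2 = h^3 - 3*h^2 - 24*h - 28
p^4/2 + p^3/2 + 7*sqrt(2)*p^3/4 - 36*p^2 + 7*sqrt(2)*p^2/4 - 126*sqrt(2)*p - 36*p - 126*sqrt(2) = (p/2 + 1/2)*(p - 6*sqrt(2))*(p + 7*sqrt(2)/2)*(p + 6*sqrt(2))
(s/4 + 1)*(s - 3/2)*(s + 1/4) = s^3/4 + 11*s^2/16 - 43*s/32 - 3/8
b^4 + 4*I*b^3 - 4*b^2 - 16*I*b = b*(b - 2)*(b + 2)*(b + 4*I)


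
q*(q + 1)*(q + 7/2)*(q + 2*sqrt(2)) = q^4 + 2*sqrt(2)*q^3 + 9*q^3/2 + 7*q^2/2 + 9*sqrt(2)*q^2 + 7*sqrt(2)*q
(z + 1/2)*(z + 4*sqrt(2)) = z^2 + z/2 + 4*sqrt(2)*z + 2*sqrt(2)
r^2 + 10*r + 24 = (r + 4)*(r + 6)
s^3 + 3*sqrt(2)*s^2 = s^2*(s + 3*sqrt(2))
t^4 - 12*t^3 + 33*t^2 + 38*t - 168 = (t - 7)*(t - 4)*(t - 3)*(t + 2)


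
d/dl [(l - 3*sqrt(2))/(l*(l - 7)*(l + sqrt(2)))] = (l*(-l + 3*sqrt(2))*(l - 7) + l*(-l + 3*sqrt(2))*(l + sqrt(2)) + l*(l - 7)*(l + sqrt(2)) + (-l + 3*sqrt(2))*(l - 7)*(l + sqrt(2)))/(l^2*(l - 7)^2*(l + sqrt(2))^2)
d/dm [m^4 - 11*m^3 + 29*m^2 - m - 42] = 4*m^3 - 33*m^2 + 58*m - 1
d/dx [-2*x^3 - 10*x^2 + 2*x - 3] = -6*x^2 - 20*x + 2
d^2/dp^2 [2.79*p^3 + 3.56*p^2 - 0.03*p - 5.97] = 16.74*p + 7.12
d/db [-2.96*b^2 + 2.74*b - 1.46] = 2.74 - 5.92*b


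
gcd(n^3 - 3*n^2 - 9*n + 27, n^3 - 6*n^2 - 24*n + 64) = 1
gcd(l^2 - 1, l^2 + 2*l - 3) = l - 1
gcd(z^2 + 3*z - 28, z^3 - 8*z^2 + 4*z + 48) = z - 4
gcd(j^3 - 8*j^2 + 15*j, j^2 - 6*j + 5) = j - 5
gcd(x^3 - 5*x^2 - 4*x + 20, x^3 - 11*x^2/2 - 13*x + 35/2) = 1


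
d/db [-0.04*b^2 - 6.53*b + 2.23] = -0.08*b - 6.53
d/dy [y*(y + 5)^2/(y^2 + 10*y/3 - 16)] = 3*(y + 5)*(3*y + 5)*(3*y^2 - 2*y*(y + 5) + 10*y - 48)/(3*y^2 + 10*y - 48)^2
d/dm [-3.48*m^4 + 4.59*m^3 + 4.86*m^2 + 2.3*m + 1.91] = -13.92*m^3 + 13.77*m^2 + 9.72*m + 2.3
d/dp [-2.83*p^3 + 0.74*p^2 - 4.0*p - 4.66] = -8.49*p^2 + 1.48*p - 4.0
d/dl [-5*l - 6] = -5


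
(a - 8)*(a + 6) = a^2 - 2*a - 48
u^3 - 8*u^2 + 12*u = u*(u - 6)*(u - 2)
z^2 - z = z*(z - 1)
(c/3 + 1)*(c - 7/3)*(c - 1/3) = c^3/3 + c^2/9 - 65*c/27 + 7/9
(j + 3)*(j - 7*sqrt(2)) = j^2 - 7*sqrt(2)*j + 3*j - 21*sqrt(2)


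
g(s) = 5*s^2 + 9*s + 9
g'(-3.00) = -21.00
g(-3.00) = 27.00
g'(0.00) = 9.00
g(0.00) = 9.00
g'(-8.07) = -71.70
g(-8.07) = 261.99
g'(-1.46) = -5.60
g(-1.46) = 6.52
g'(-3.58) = -26.80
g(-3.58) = 40.86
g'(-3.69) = -27.90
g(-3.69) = 43.87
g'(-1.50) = -6.00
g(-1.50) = 6.75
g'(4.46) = 53.60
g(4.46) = 148.60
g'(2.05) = 29.50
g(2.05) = 48.46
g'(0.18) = 10.80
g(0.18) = 10.78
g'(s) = 10*s + 9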